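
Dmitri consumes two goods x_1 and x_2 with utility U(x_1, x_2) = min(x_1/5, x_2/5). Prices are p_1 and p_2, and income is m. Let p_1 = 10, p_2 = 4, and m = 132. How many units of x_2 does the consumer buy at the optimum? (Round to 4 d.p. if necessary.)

x_2* = 9.4286

With perfect complements, no substitution: consume in ratio x_1:x_2 = 5:5.
Budget: p_1·x_1 + p_2·x_1 = m, so (5·p_1 + 5·p_2)·x_1 = 5·m.
Demand: x_1*(p_1,p_2,m) = 5·m/(5·p_1 + 5·p_2), x_2* = 5·m/(5·p_1 + 5·p_2).
Here 5·10 + 5·4 = 70, giving x_2* = 9.4286.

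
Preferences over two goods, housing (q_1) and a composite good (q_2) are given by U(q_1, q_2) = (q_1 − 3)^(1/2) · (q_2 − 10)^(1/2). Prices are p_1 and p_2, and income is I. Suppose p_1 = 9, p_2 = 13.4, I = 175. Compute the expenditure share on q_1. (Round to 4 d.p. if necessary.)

MRS = (q_2−10)/(q_1−3). Tangency with p_1/p_2 gives q_2−10 = (p_1/p_2)·(q_1−3).
After buying the subsistence bundle (3, 10), a share 0.5 of the remaining income goes to q_1: q_1* = 3 + 0.5·(I − 3p_1 − 10p_2)/p_1.
Discretionary income = 175 − 3·9 − 10·13.4 = 14; q_1* = 3 + 0.5·14/9 = 3.7778; q_2* = 10 + 0.5·14/13.4 = 10.5224.
Expenditure on q_1: 9·3.7778 = 34; share = 0.1943.

share on q_1 = 0.1943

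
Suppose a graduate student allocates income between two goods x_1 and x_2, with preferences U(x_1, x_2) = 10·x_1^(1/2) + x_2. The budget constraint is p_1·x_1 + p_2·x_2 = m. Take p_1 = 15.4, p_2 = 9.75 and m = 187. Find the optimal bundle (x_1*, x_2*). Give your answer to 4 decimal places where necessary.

x_1* = 10.0209, x_2* = 3.3516

Set MRS = p_1/p_2: 5·x_1^(−1/2) = p_1/p_2.
Solve: √x_1 = 5·p_2/p_1, so x_1*(p_1,p_2) = (5·p_2/p_1)², and x_2* = (m − p_1·x_1*)/p_2.
Plugging in: x_1* = (5·9.75/15.4)² = 10.0209, x_2* = 3.3516.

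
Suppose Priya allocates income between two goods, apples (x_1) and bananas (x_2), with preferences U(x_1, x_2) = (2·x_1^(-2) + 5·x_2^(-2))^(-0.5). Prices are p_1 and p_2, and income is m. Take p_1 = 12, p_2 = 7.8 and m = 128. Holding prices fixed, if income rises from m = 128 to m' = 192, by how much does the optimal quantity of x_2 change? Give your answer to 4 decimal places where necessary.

Numerically x_2/x_1 = 1.566783, so x_1* = 128/(12 + 7.8·1.566783) = 5.2847 and x_2* = 1.566783·5.2847 = 8.28.
At m' = 192: x_2* = 12.4199. Change: 12.4199 − 8.28 = 4.14.

Δx_2* = 4.14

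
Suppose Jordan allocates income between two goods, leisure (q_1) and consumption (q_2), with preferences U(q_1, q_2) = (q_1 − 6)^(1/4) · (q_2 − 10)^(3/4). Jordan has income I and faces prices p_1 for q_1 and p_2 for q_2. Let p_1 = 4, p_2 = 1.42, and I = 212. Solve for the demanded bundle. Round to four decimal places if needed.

q_1* = 16.8625, q_2* = 101.7958

Substituting into the budget: q_1* = 6 + 0.25·(I − 6·p_1 − 10·p_2)/p_1, and q_2* = 10 + 0.75·(…)/p_2.
Discretionary income = 212 − 6·4 − 10·1.42 = 173.8; q_1* = 6 + 0.25·173.8/4 = 16.8625; q_2* = 10 + 0.75·173.8/1.42 = 101.7958.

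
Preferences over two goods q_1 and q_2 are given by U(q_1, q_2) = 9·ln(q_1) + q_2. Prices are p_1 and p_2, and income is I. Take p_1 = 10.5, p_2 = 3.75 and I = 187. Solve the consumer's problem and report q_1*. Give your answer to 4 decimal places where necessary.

MU_q_1 = 9/q_1, MU_q_2 = 1. Tangency: 9/q_1 = p_1/p_2.
So q_1*(p_1,p_2) = 9·p_2/p_1, independent of income; and q_2* = (I − 9·p_2)/p_2.
At the given prices: q_1* = 9·3.75/10.5 = 3.2143.

q_1* = 3.2143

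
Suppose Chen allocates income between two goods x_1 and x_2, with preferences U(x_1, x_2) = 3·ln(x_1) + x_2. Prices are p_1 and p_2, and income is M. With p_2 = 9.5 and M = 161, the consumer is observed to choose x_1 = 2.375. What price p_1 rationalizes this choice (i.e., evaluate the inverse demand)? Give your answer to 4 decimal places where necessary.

p_1 = 12

Set MRS = p_1/p_2: (3/x_1)/1 = p_1/p_2.
So x_1*(p_1,p_2) = 3·p_2/p_1, independent of income; and x_2* = (M − 3·p_2)/p_2.
Set x_1* = 2.375 in the demand function and solve for p_1: p_1 = 12.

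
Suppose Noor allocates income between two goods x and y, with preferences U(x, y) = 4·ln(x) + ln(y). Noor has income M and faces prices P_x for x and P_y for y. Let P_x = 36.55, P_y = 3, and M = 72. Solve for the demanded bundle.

The MRS is 4·y/x. Set MRS = P_x/P_y.
So 4·P_y·y = P_x·x; combined with the budget, a share 0.8 of income goes to x.
Demand: x*(P_x,P_y,M) = 0.8·M/P_x and y* = 0.2·M/P_y.
At P_x=36.55, P_y=3, M=72: x* = 0.8·72/36.55 = 1.5759, y* = 4.8.

x* = 1.5759, y* = 4.8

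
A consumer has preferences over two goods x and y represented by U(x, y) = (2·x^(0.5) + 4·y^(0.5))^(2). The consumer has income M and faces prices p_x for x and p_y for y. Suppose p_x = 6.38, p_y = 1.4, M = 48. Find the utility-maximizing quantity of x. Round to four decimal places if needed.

x* = 0.3913

MRS = MU_x/MU_y = (1/2)·(y/x)^(0.5). Set equal to p_x/p_y.
Solve for the ratio: y/x = [2·p_x/p_y]^(2).
With the ratio pinned down, the budget gives x* = M/(p_x + p_y·(y/x)) and y* = (y/x)·x*.
Numerically y/x = 83.070204, so x* = 48/(6.38 + 1.4·83.070204) = 0.3913.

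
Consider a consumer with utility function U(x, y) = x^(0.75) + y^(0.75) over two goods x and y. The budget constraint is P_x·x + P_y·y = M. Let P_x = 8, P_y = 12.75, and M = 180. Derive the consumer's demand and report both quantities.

MU_x ∝ x^(-0.25), MU_y ∝ y^(-0.25), so MRS = (y/x)^(0.25) = P_x/P_y.
Hence y/x = (P_x/P_y)^(1/(0.25)), i.e. raised to the 4 power.
Substitute y = (y/x)·x into the budget: x* = M/(P_x + P_y·(y/x)).
Numerically y/x = 0.154996, so x* = 180/(8 + 12.75·0.154996) = 18.043 and y* = 0.154996·18.043 = 2.7966.

x* = 18.043, y* = 2.7966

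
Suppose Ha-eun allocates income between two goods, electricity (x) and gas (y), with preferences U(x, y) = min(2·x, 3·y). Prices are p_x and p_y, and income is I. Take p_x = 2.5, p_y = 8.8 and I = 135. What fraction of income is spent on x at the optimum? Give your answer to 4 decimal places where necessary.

Leontief preferences: the optimum is at the kink where x/3 = y/2, i.e. y = (2/3)·x.
Budget: p_x·x + p_y·(2/3)·x = I, so (3·p_x + 2·p_y)·x = 3·I.
Demand: x*(p_x,p_y,I) = 3·I/(3·p_x + 2·p_y), y* = 2·I/(3·p_x + 2·p_y).
Here 3·2.5 + 2·8.8 = 25.1, giving x* = 16.1355 and y* = 10.757.
Expenditure on x: 2.5·16.1355 = 40.3386; share = 0.2988.

share on x = 0.2988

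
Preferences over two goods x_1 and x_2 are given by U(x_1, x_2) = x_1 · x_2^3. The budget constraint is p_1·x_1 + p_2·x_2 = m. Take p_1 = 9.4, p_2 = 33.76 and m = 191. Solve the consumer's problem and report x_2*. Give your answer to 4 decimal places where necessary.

Tangency: MRS = (1/3)·x_2/x_1 = p_1/p_2.
So p_2·x_2 = 3·p_1·x_1; combined with the budget, a share 0.25 of income goes to x_1.
Demand: x_1*(p_1,p_2,m) = 0.25·m/p_1 and x_2* = 0.75·m/p_2.
At p_1=9.4, p_2=33.76, m=191: x_2* = 0.75·191/33.76 = 4.2432.

x_2* = 4.2432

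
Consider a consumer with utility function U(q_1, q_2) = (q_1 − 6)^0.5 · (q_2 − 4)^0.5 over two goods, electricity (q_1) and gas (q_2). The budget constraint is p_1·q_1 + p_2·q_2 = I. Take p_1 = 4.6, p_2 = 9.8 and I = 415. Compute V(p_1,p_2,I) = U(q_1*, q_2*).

Let q_1' = q_1−6, q_2' = q_2−4. MRS = q_2'/q_1' = p_1/p_2.
After buying the subsistence bundle (6, 4), a share 0.5 of the remaining income goes to q_1: q_1* = 6 + 0.5·(I − 6p_1 − 4p_2)/p_1.
Discretionary income = 415 − 6·4.6 − 4·9.8 = 348.2; q_1* = 6 + 0.5·348.2/4.6 = 43.8478; q_2* = 4 + 0.5·348.2/9.8 = 21.7653.
Utility at the optimum: U(43.8478, 21.7653) = 25.9303.

V = 25.9303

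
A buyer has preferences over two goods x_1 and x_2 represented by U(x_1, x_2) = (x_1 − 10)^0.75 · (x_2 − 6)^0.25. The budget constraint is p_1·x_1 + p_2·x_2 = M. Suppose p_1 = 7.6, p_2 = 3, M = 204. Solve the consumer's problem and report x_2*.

Let x_1' = x_1−10, x_2' = x_2−6. MRS = 3·x_2'/x_1' = p_1/p_2.
Substituting into the budget: x_1* = 10 + 0.75·(M − 10·p_1 − 6·p_2)/p_1, and x_2* = 6 + 0.25·(…)/p_2.
Discretionary income = 204 − 10·7.6 − 6·3 = 110; x_2* = 6 + 0.25·110/3 = 15.1667.

x_2* = 15.1667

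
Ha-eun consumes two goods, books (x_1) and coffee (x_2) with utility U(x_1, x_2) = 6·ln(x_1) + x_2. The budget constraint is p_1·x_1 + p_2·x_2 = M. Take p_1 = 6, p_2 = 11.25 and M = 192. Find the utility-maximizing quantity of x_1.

x_1* = 11.25

Set MRS = p_1/p_2: (6/x_1)/1 = p_1/p_2.
So x_1*(p_1,p_2) = 6·p_2/p_1, independent of income; and x_2* = (M − 6·p_2)/p_2.
At the given prices: x_1* = 6·11.25/6 = 11.25.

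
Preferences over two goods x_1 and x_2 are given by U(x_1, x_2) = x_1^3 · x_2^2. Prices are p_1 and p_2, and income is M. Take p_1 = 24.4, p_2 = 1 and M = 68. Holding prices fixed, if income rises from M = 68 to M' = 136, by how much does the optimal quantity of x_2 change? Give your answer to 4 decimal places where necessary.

Δx_2* = 27.2

The MRS is (3/2)·x_2/x_1. Set MRS = p_1/p_2.
Rearranging, p_2·x_2 = (2/3)·p_1·x_1. Substituting into the budget gives p_1·x_1·(1 + (2/3)) = M.
Demand: x_1*(p_1,p_2,M) = 0.6·M/p_1 and x_2* = 0.4·M/p_2.
At p_1=24.4, p_2=1, M=68: x_2* = 0.4·68/1 = 27.2.
At M' = 136: x_2* = 54.4. Change: 54.4 − 27.2 = 27.2.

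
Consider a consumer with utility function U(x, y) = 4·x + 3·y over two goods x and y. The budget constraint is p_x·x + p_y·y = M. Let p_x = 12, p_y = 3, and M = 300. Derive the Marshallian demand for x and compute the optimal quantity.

Linear utility — the consumer picks whichever good has higher MU/price: 4/12 = 0.3333 vs 3/3 = 1.
y gives more utility per dollar, so spend all income on y: y* = M/p_y, x* = 0.
Numerically: x* = 0, y* = 100.

x* = 0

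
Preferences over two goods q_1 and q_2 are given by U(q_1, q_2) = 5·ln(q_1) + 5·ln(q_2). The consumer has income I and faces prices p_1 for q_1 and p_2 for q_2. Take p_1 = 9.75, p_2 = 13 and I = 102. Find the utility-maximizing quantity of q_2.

q_2* = 3.9231

Tangency: MRS = q_2/q_1 = p_1/p_2.
Rearranging, p_2·q_2 = p_1·q_1. Substituting into the budget gives p_1·q_1·(1 + 1) = I.
Demand: q_1*(p_1,p_2,I) = 0.5·I/p_1 and q_2* = 0.5·I/p_2.
At p_1=9.75, p_2=13, I=102: q_2* = 0.5·102/13 = 3.9231.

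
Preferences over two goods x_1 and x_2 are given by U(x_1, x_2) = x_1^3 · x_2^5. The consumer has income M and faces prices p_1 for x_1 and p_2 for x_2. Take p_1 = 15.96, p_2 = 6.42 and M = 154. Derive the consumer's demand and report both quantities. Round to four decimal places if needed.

x_1* = 3.6184, x_2* = 14.9922

Tangency: MRS = (3/5)·x_2/x_1 = p_1/p_2.
Rearranging, p_2·x_2 = (5/3)·p_1·x_1. Substituting into the budget gives p_1·x_1·(1 + (5/3)) = M.
Demand: x_1*(p_1,p_2,M) = 0.375·M/p_1 and x_2* = 0.625·M/p_2.
At p_1=15.96, p_2=6.42, M=154: x_1* = 0.375·154/15.96 = 3.6184, x_2* = 14.9922.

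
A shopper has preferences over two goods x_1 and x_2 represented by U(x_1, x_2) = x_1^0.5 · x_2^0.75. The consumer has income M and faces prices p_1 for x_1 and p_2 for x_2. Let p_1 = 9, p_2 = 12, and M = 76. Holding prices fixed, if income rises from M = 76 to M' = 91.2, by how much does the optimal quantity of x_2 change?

MU_x_1/MU_x_2 = (0.5·x_2)/(0.75·x_1); tangency sets this equal to p_1/p_2.
So 0.5·p_2·x_2 = 0.75·p_1·x_1; combined with the budget, a share 0.4 of income goes to x_1.
Demand: x_1*(p_1,p_2,M) = 0.4·M/p_1 and x_2* = 0.6·M/p_2.
At p_1=9, p_2=12, M=76: x_2* = 0.6·76/12 = 3.8.
At M' = 91.2: x_2* = 4.56. Change: 4.56 − 3.8 = 0.76.

Δx_2* = 0.76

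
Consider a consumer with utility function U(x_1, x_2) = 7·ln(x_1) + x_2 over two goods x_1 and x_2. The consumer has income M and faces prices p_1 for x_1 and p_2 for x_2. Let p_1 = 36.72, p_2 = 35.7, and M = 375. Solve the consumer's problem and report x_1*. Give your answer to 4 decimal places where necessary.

Set MRS = p_1/p_2: (7/x_1)/1 = p_1/p_2.
So x_1*(p_1,p_2) = 7·p_2/p_1, independent of income; and x_2* = (M − 7·p_2)/p_2.
At the given prices: x_1* = 7·35.7/36.72 = 6.8056.

x_1* = 6.8056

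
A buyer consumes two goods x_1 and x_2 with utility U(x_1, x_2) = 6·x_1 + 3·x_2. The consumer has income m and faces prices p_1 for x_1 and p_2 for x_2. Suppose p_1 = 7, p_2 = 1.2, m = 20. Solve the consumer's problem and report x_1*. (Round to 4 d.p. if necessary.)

Linear utility — the consumer picks whichever good has higher MU/price: 6/7 = 0.8571 vs 3/1.2 = 2.5.
x_2 gives more utility per dollar, so spend all income on x_2: x_2* = m/p_2, x_1* = 0.
Numerically: x_1* = 0, x_2* = 16.6667.

x_1* = 0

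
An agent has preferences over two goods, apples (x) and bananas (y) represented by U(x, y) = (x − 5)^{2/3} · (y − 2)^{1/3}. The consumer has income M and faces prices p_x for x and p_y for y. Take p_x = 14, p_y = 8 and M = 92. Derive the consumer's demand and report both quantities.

x* = 5.2857, y* = 2.25

MRS = 2·(y−2)/(x−5). Tangency with p_x/p_y gives y−2 = (1/2)·(p_x/p_y)·(x−5).
Substituting into the budget: x* = 5 + 2/3·(M − 5·p_x − 2·p_y)/p_x, and y* = 2 + 1/3·(…)/p_y.
Discretionary income = 92 − 5·14 − 2·8 = 6; x* = 5 + 2/3·6/14 = 5.2857; y* = 2 + 1/3·6/8 = 2.25.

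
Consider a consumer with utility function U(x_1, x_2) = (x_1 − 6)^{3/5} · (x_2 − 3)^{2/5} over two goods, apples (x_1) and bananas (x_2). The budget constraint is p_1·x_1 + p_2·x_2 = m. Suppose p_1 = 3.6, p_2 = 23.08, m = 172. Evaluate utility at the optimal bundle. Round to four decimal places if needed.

This is Cobb-Douglas in (x_1−6, x_2−3): tangency gives 0.6·p_2·(x_2−3) = 0.4·p_1·(x_1−6).
After buying the subsistence bundle (6, 3), a share 0.6 of the remaining income goes to x_1: x_1* = 6 + 0.6·(m − 6p_1 − 3p_2)/p_1.
Discretionary income = 172 − 6·3.6 − 3·23.08 = 81.16; x_1* = 6 + 0.6·81.16/3.6 = 19.5267; x_2* = 3 + 0.4·81.16/23.08 = 4.4066.
Utility at the optimum: U(19.5267, 4.4066) = 5.4699.

V = 5.4699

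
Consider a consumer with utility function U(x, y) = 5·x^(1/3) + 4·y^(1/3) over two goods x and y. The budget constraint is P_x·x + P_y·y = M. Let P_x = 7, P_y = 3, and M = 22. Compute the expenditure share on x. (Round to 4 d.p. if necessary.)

From the CES first-order condition, (5/4)·(y/x)^(2/3) = P_x/P_y.
Solve for the ratio: y/x = [(4/5)·P_x/P_y]^(1.5).
With the ratio pinned down, the budget gives x* = M/(P_x + P_y·(y/x)) and y* = (y/x)·x*.
Numerically y/x = 2.550352, so x* = 22/(7 + 3·2.550352) = 1.5016 and y* = 2.550352·1.5016 = 3.8296.
Expenditure on x: 7·1.5016 = 10.5112; share = 0.4778.

share on x = 0.4778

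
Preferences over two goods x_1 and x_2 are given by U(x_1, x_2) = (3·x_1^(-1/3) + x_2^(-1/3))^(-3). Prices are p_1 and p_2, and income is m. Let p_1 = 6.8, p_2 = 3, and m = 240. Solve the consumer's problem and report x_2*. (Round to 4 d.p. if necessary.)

x_2* = 21.0694

MRS = MU_x_1/MU_x_2 = 3·(x_2/x_1)^(4/3). Set equal to p_1/p_2.
Hence x_2/x_1 = ((1/3)·p_1/p_2)^(1/(4/3)), i.e. raised to the 0.75 power.
With the ratio pinned down, the budget gives x_1* = m/(p_1 + p_2·(x_2/x_1)) and x_2* = (x_2/x_1)·x_1*.
Numerically x_2/x_1 = 0.810401, so x_1* = 240/(6.8 + 3·0.810401) = 25.9988 and x_2* = 0.810401·25.9988 = 21.0694.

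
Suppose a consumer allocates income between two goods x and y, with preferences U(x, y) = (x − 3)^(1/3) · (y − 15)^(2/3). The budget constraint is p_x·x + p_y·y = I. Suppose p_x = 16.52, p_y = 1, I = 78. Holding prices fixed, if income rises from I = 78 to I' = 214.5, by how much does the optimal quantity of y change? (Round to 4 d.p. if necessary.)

After buying the subsistence bundle (3, 15), a share 1/3 of the remaining income goes to x: x* = 3 + 1/3·(I − 3p_x − 15p_y)/p_x.
Discretionary income = 78 − 3·16.52 − 15·1 = 13.44; y* = 15 + 2/3·13.44/1 = 23.96.
At I' = 214.5: y* = 114.96. Change: 114.96 − 23.96 = 91.

Δy* = 91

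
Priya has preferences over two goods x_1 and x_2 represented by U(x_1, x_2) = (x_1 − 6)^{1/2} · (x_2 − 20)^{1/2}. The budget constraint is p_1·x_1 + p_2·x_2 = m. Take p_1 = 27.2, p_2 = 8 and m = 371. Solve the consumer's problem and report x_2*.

Let x_1' = x_1−6, x_2' = x_2−20. MRS = x_2'/x_1' = p_1/p_2.
After buying the subsistence bundle (6, 20), a share 0.5 of the remaining income goes to x_1: x_1* = 6 + 0.5·(m − 6p_1 − 20p_2)/p_1.
Discretionary income = 371 − 6·27.2 − 20·8 = 47.8; x_2* = 20 + 0.5·47.8/8 = 22.9875.

x_2* = 22.9875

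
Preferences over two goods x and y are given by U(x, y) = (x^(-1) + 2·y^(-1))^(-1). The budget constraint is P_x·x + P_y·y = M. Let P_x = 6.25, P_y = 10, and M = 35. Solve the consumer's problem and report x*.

Numerically y/x = 1.118034, so x* = 35/(6.25 + 10·1.118034) = 2.008.

x* = 2.008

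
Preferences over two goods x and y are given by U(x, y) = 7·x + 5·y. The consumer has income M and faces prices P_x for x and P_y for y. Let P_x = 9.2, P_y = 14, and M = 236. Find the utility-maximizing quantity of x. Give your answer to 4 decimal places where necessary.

x* = 25.6522

Linear utility — the consumer picks whichever good has higher MU/price: 7/9.2 = 0.7609 vs 5/14 = 0.3571.
x gives more utility per dollar, so spend all income on x: x* = M/P_x, y* = 0.
Numerically: x* = 25.6522, y* = 0.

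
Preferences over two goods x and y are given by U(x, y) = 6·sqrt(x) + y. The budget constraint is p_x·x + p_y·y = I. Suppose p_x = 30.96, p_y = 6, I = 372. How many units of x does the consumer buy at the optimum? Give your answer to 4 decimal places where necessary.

x* = 0.338

Plugging in: x* = (3·6/30.96)² = 0.338.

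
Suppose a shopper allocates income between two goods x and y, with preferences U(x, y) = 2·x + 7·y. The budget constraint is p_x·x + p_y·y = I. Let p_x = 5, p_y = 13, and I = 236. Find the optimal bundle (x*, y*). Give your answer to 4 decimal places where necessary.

x* = 0, y* = 18.1538

Perfect substitutes: compare marginal utility per dollar. 2/p_x vs 7/p_y → 0.4 vs 0.5385.
y gives more utility per dollar, so spend all income on y: y* = I/p_y, x* = 0.
Numerically: x* = 0, y* = 18.1538.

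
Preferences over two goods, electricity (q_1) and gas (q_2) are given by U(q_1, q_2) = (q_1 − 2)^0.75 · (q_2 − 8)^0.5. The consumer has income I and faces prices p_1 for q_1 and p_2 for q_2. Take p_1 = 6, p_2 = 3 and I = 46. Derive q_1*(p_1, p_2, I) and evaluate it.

Let q_1' = q_1−2, q_2' = q_2−8. MRS = (3/2)·q_2'/q_1' = p_1/p_2.
After buying the subsistence bundle (2, 8), a share 0.6 of the remaining income goes to q_1: q_1* = 2 + 0.6·(I − 2p_1 − 8p_2)/p_1.
Discretionary income = 46 − 2·6 − 8·3 = 10; q_1* = 2 + 0.6·10/6 = 3.

q_1* = 3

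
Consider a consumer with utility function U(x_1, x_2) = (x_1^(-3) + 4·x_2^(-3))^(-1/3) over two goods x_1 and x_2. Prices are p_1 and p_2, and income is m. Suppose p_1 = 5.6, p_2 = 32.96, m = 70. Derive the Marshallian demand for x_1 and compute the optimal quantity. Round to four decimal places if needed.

MU_x_1 ∝ x_1^(-4), MU_x_2 ∝ 4·x_2^(-4), so MRS = (1/4)·(x_2/x_1)^(4) = p_1/p_2.
Solve for the ratio: x_2/x_1 = [4·p_1/p_2]^(0.25).
Substitute x_2 = (x_2/x_1)·x_1 into the budget: x_1* = m/(p_1 + p_2·(x_2/x_1)).
Numerically x_2/x_1 = 0.907957, so x_1* = 70/(5.6 + 32.96·0.907957) = 1.9704.

x_1* = 1.9704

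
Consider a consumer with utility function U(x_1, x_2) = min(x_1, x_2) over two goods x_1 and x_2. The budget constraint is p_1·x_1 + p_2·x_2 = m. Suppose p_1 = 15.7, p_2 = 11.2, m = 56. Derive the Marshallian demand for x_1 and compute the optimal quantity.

x_1* = 2.0818

With perfect complements, no substitution: consume in ratio x_1:x_2 = 1:1.
Budget: p_1·x_1 + p_2·x_1 = m, so (p_1 + p_2)·x_1 = m.
Demand: x_1*(p_1,p_2,m) = m/(p_1 + p_2), x_2* = m/(p_1 + p_2).
Here 15.7 + 11.2 = 26.9, giving x_1* = 2.0818.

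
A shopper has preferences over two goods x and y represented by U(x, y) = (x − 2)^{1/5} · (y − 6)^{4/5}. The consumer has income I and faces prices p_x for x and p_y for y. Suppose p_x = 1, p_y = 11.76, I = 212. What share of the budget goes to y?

MRS = (1/4)·(y−6)/(x−2). Tangency with p_x/p_y gives y−6 = 4·(p_x/p_y)·(x−2).
After buying the subsistence bundle (2, 6), a share 0.2 of the remaining income goes to x: x* = 2 + 0.2·(I − 2p_x − 6p_y)/p_x.
Discretionary income = 212 − 2·1 − 6·11.76 = 139.44; x* = 2 + 0.2·139.44/1 = 29.888; y* = 6 + 0.8·139.44/11.76 = 15.4857.
Expenditure on y: 11.76·15.4857 = 182.112; share = 0.859.

share on y = 0.859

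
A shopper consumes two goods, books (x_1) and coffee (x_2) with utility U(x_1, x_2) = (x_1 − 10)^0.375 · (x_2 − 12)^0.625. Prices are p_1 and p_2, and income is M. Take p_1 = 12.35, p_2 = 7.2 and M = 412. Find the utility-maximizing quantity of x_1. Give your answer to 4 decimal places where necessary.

x_1* = 16.1366

Let x_1' = x_1−10, x_2' = x_2−12. MRS = (3/5)·x_2'/x_1' = p_1/p_2.
Substituting into the budget: x_1* = 10 + 0.375·(M − 10·p_1 − 12·p_2)/p_1, and x_2* = 12 + 0.625·(…)/p_2.
Discretionary income = 412 − 10·12.35 − 12·7.2 = 202.1; x_1* = 10 + 0.375·202.1/12.35 = 16.1366.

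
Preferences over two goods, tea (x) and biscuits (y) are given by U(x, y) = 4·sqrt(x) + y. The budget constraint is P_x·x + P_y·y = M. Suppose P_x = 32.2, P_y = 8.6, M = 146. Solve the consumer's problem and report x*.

x* = 0.2853

Thus x* = (2·P_y/P_x)² — independent of M — with the rest of income spent on y.
Plugging in: x* = (2·8.6/32.2)² = 0.2853.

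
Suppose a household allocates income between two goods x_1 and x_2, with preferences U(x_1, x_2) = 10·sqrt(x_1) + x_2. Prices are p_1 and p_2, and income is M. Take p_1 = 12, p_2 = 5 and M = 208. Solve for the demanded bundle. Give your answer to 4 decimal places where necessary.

MU_x_1 = 5/√x_1, MU_x_2 = 1. Tangency: 5/√x_1 = p_1/p_2.
Thus x_1* = (5·p_2/p_1)² — independent of M — with the rest of income spent on x_2.
Plugging in: x_1* = (5·5/12)² = 4.3403, x_2* = 31.1833.

x_1* = 4.3403, x_2* = 31.1833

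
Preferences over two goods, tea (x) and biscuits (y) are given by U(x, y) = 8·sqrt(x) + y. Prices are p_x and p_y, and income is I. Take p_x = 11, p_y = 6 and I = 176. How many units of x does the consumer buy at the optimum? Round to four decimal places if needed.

x* = 4.7603

Plugging in: x* = (4·6/11)² = 4.7603.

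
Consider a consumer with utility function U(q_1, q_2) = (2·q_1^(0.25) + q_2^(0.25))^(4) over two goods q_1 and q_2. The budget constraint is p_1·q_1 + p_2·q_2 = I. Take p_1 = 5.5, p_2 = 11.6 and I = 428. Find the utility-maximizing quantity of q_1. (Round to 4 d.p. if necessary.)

q_1* = 59.428

From the CES first-order condition, 2·(q_2/q_1)^(0.75) = p_1/p_2.
Hence q_2/q_1 = ((1/2)·p_1/p_2)^(1/(0.75)), i.e. raised to the 4/3 power.
Substitute q_2 = (q_2/q_1)·q_1 into the budget: q_1* = I/(p_1 + p_2·(q_2/q_1)).
Numerically q_2/q_1 = 0.146723, so q_1* = 428/(5.5 + 11.6·0.146723) = 59.428.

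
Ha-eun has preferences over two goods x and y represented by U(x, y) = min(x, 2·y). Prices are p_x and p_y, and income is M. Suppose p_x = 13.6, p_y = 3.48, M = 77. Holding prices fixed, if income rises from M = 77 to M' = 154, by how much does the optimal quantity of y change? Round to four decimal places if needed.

Δy* = 2.5098

With perfect complements, no substitution: consume in ratio x:y = 2:1.
Budget: p_x·x + p_y·(1/2)·x = M, so (2·p_x + p_y)·x = 2·M.
Demand: x*(p_x,p_y,M) = 2·M/(2·p_x + p_y), y* = M/(2·p_x + p_y).
Here 2·13.6 + 3.48 = 30.68, giving y* = 2.5098.
At M' = 154: y* = 5.0196. Change: 5.0196 − 2.5098 = 2.5098.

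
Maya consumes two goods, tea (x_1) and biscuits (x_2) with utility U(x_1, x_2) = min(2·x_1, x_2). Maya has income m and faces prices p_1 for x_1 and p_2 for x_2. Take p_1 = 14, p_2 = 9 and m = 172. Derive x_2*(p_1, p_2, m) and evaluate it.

Leontief preferences: the optimum is at the kink where x_1/1 = x_2/2, i.e. x_2 = 2·x_1.
Budget: p_1·x_1 + p_2·2·x_1 = m, so (p_1 + 2·p_2)·x_1 = m.
Demand: x_1*(p_1,p_2,m) = m/(p_1 + 2·p_2), x_2* = 2·m/(p_1 + 2·p_2).
Here 14 + 2·9 = 32, giving x_2* = 10.75.

x_2* = 10.75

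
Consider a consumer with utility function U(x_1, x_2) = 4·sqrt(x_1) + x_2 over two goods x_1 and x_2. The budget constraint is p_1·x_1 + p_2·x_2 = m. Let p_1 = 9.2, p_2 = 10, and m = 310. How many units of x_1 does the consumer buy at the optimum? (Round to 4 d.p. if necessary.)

MU_x_1 = 2/√x_1, MU_x_2 = 1. Tangency: 2/√x_1 = p_1/p_2.
Thus x_1* = (2·p_2/p_1)² — independent of m — with the rest of income spent on x_2.
Plugging in: x_1* = (2·10/9.2)² = 4.7259.

x_1* = 4.7259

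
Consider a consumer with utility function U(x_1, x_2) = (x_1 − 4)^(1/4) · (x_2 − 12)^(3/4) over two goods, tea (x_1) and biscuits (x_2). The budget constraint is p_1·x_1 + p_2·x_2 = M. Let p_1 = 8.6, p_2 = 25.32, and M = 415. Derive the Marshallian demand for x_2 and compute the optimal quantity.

Let x_1' = x_1−4, x_2' = x_2−12. MRS = (1/3)·x_2'/x_1' = p_1/p_2.
Substituting into the budget: x_1* = 4 + 0.25·(M − 4·p_1 − 12·p_2)/p_1, and x_2* = 12 + 0.75·(…)/p_2.
Discretionary income = 415 − 4·8.6 − 12·25.32 = 76.76; x_2* = 12 + 0.75·76.76/25.32 = 14.2737.

x_2* = 14.2737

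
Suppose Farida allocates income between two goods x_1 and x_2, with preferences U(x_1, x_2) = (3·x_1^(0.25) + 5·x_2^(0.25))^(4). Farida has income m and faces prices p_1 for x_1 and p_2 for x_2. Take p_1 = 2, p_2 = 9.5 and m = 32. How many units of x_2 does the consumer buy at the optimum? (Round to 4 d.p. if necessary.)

MRS = MU_x_1/MU_x_2 = (3/5)·(x_2/x_1)^(0.75). Set equal to p_1/p_2.
Hence x_2/x_1 = ((5/3)·p_1/p_2)^(1/(0.75)), i.e. raised to the 4/3 power.
With the ratio pinned down, the budget gives x_1* = m/(p_1 + p_2·(x_2/x_1)) and x_2* = (x_2/x_1)·x_1*.
Numerically x_2/x_1 = 0.24748, so x_1* = 32/(2 + 9.5·0.24748) = 7.3545 and x_2* = 0.24748·7.3545 = 1.8201.

x_2* = 1.8201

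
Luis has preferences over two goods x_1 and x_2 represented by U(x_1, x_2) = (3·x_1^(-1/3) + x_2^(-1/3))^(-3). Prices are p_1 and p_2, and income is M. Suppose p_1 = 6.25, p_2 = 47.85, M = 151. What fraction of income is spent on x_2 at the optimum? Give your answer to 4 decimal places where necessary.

MRS = MU_x_1/MU_x_2 = 3·(x_2/x_1)^(4/3). Set equal to p_1/p_2.
Hence x_2/x_1 = ((1/3)·p_1/p_2)^(1/(4/3)), i.e. raised to the 0.75 power.
Substitute x_2 = (x_2/x_1)·x_1 into the budget: x_1* = M/(p_1 + p_2·(x_2/x_1)).
Numerically x_2/x_1 = 0.095314, so x_1* = 151/(6.25 + 47.85·0.095314) = 13.9675 and x_2* = 0.095314·13.9675 = 1.3313.
Expenditure on x_2: 47.85·1.3313 = 63.7029; share = 0.4219.

share on x_2 = 0.4219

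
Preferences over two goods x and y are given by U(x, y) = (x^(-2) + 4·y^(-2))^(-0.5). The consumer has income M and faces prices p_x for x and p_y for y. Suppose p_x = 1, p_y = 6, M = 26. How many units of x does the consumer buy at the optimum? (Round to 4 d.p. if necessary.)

x* = 4.1657

MRS = MU_x/MU_y = (1/4)·(y/x)^(3). Set equal to p_x/p_y.
Hence y/x = (4·p_x/p_y)^(1/(3)), i.e. raised to the 1/3 power.
Substitute y = (y/x)·x into the budget: x* = M/(p_x + p_y·(y/x)).
Numerically y/x = 0.87358, so x* = 26/(1 + 6·0.87358) = 4.1657.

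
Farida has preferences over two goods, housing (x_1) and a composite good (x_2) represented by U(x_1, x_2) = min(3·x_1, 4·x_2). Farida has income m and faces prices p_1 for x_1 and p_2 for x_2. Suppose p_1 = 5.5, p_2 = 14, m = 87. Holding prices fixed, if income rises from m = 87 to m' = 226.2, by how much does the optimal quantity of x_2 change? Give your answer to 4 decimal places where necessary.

Leontief preferences: the optimum is at the kink where x_1/4 = x_2/3, i.e. x_2 = (3/4)·x_1.
Budget: p_1·x_1 + p_2·(3/4)·x_1 = m, so (4·p_1 + 3·p_2)·x_1 = 4·m.
Demand: x_1*(p_1,p_2,m) = 4·m/(4·p_1 + 3·p_2), x_2* = 3·m/(4·p_1 + 3·p_2).
Here 4·5.5 + 3·14 = 64, giving x_2* = 4.0781.
At m' = 226.2: x_2* = 10.6031. Change: 10.6031 − 4.0781 = 6.525.

Δx_2* = 6.525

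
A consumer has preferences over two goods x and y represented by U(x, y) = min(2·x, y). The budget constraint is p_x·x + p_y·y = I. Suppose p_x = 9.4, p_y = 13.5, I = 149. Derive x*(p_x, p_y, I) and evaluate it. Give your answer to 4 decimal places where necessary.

x* = 4.0934

Demand: x*(p_x,p_y,I) = I/(p_x + 2·p_y), y* = 2·I/(p_x + 2·p_y).
Here 9.4 + 2·13.5 = 36.4, giving x* = 4.0934.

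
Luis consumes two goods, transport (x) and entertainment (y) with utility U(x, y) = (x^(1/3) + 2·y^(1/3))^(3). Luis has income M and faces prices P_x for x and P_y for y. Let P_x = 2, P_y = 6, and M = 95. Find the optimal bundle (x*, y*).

x* = 18.0403, y* = 9.8199

MRS = MU_x/MU_y = (1/2)·(y/x)^(2/3). Set equal to P_x/P_y.
Hence y/x = (2·P_x/P_y)^(1/(2/3)), i.e. raised to the 1.5 power.
With the ratio pinned down, the budget gives x* = M/(P_x + P_y·(y/x)) and y* = (y/x)·x*.
Numerically y/x = 0.544331, so x* = 95/(2 + 6·0.544331) = 18.0403 and y* = 0.544331·18.0403 = 9.8199.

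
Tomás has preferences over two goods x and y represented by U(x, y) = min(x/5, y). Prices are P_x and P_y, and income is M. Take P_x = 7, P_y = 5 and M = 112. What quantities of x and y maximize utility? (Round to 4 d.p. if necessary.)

x* = 14, y* = 2.8

Leontief preferences: the optimum is at the kink where x/5 = y/1, i.e. y = (1/5)·x.
Budget: P_x·x + P_y·(1/5)·x = M, so (5·P_x + P_y)·x = 5·M.
Demand: x*(P_x,P_y,M) = 5·M/(5·P_x + P_y), y* = M/(5·P_x + P_y).
Here 5·7 + 5 = 40, giving x* = 14 and y* = 2.8.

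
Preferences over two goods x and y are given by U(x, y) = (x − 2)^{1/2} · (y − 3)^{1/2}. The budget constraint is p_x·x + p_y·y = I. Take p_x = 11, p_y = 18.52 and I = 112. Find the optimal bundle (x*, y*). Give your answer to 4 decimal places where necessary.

After buying the subsistence bundle (2, 3), a share 0.5 of the remaining income goes to x: x* = 2 + 0.5·(I − 2p_x − 3p_y)/p_x.
Discretionary income = 112 − 2·11 − 3·18.52 = 34.44; x* = 2 + 0.5·34.44/11 = 3.5655; y* = 3 + 0.5·34.44/18.52 = 3.9298.

x* = 3.5655, y* = 3.9298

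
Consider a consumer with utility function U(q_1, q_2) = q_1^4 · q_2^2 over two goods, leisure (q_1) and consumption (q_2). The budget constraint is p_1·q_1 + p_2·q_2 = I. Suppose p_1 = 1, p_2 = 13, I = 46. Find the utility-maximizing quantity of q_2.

MU_q_1/MU_q_2 = (4·q_2)/(2·q_1); tangency sets this equal to p_1/p_2.
So 4·p_2·q_2 = 2·p_1·q_1; combined with the budget, a share 2/3 of income goes to q_1.
Demand: q_1*(p_1,p_2,I) = 2/3·I/p_1 and q_2* = 1/3·I/p_2.
At p_1=1, p_2=13, I=46: q_2* = 1/3·46/13 = 1.1795.

q_2* = 1.1795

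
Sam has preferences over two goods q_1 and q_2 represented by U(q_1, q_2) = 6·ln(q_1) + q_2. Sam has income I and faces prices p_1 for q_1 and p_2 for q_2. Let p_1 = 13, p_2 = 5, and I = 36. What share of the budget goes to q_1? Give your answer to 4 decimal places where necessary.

Set MRS = p_1/p_2: (6/q_1)/1 = p_1/p_2.
So q_1*(p_1,p_2) = 6·p_2/p_1, independent of income; and q_2* = (I − 6·p_2)/p_2.
At the given prices: q_1* = 6·5/13 = 2.3077, and q_2* = 1.2.
Expenditure on q_1: 13·2.3077 = 30; share = 0.8333.

share on q_1 = 0.8333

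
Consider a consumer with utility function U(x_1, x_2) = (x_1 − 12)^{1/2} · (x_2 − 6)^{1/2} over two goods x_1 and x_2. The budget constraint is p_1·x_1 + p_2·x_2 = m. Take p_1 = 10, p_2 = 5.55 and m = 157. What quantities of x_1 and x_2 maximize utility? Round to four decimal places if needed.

After buying the subsistence bundle (12, 6), a share 0.5 of the remaining income goes to x_1: x_1* = 12 + 0.5·(m − 12p_1 − 6p_2)/p_1.
Discretionary income = 157 − 12·10 − 6·5.55 = 3.7; x_1* = 12 + 0.5·3.7/10 = 12.185; x_2* = 6 + 0.5·3.7/5.55 = 6.3333.

x_1* = 12.185, x_2* = 6.3333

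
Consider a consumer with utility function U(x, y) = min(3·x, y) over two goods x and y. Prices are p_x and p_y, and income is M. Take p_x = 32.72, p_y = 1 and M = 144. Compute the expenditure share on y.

Leontief preferences: the optimum is at the kink where x/1 = y/3, i.e. y = 3·x.
Budget: p_x·x + p_y·3·x = M, so (p_x + 3·p_y)·x = M.
Demand: x*(p_x,p_y,M) = M/(p_x + 3·p_y), y* = 3·M/(p_x + 3·p_y).
Here 32.72 + 3·1 = 35.72, giving x* = 4.0314 and y* = 12.0941.
Expenditure on y: 1·12.0941 = 12.0941; share = 0.084.

share on y = 0.084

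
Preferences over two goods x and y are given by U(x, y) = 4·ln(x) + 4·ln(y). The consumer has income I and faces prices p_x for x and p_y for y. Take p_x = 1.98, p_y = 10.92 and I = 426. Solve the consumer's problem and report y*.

y* = 19.5055

MU_x/MU_y = (4·y)/(4·x); tangency sets this equal to p_x/p_y.
So 4·p_y·y = 4·p_x·x; combined with the budget, a share 0.5 of income goes to x.
Demand: x*(p_x,p_y,I) = 0.5·I/p_x and y* = 0.5·I/p_y.
At p_x=1.98, p_y=10.92, I=426: y* = 0.5·426/10.92 = 19.5055.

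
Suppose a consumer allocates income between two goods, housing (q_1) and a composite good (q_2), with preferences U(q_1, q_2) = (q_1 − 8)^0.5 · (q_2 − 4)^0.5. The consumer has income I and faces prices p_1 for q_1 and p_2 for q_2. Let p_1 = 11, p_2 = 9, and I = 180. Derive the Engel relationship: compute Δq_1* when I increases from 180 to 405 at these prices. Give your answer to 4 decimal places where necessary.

After buying the subsistence bundle (8, 4), a share 0.5 of the remaining income goes to q_1: q_1* = 8 + 0.5·(I − 8p_1 − 4p_2)/p_1.
Discretionary income = 180 − 8·11 − 4·9 = 56; q_1* = 8 + 0.5·56/11 = 10.5455.
At I' = 405: q_1* = 20.7727. Change: 20.7727 − 10.5455 = 10.2273.

Δq_1* = 10.2273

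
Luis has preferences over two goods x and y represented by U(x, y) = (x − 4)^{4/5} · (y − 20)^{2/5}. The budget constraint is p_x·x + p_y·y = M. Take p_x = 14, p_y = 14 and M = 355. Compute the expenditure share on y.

Let x' = x−4, y' = y−20. MRS = 2·y'/x' = p_x/p_y.
After buying the subsistence bundle (4, 20), a share 2/3 of the remaining income goes to x: x* = 4 + 2/3·(M − 4p_x − 20p_y)/p_x.
Discretionary income = 355 − 4·14 − 20·14 = 19; x* = 4 + 2/3·19/14 = 4.9048; y* = 20 + 1/3·19/14 = 20.4524.
Expenditure on y: 14·20.4524 = 286.3333; share = 0.8066.

share on y = 0.8066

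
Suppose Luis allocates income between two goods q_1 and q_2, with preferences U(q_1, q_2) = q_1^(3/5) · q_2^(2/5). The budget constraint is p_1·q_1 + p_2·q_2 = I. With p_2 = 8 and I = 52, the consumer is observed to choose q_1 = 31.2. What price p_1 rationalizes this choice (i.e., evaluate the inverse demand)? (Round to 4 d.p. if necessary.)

MU_q_1/MU_q_2 = (0.6·q_2)/(0.4·q_1); tangency sets this equal to p_1/p_2.
Rearranging, p_2·q_2 = (2/3)·p_1·q_1. Substituting into the budget gives p_1·q_1·(1 + (2/3)) = I.
Demand: q_1*(p_1,p_2,I) = 0.6·I/p_1 and q_2* = 0.4·I/p_2.
Set q_1* = 31.2 in the demand function and solve for p_1: p_1 = 1.

p_1 = 1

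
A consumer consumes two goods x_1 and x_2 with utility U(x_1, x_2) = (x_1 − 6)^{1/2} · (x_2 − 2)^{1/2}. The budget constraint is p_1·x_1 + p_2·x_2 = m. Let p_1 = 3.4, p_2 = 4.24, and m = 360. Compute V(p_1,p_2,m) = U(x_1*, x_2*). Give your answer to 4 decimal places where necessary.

V = 43.6047

Let x_1' = x_1−6, x_2' = x_2−2. MRS = x_2'/x_1' = p_1/p_2.
After buying the subsistence bundle (6, 2), a share 0.5 of the remaining income goes to x_1: x_1* = 6 + 0.5·(m − 6p_1 − 2p_2)/p_1.
Discretionary income = 360 − 6·3.4 − 2·4.24 = 331.12; x_1* = 6 + 0.5·331.12/3.4 = 54.6941; x_2* = 2 + 0.5·331.12/4.24 = 41.0472.
Utility at the optimum: U(54.6941, 41.0472) = 43.6047.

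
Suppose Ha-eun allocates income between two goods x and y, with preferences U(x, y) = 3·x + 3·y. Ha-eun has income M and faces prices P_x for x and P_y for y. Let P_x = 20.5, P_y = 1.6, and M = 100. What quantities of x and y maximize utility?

Linear utility — the consumer picks whichever good has higher MU/price: 3/20.5 = 0.1463 vs 3/1.6 = 1.875.
y gives more utility per dollar, so spend all income on y: y* = M/P_y, x* = 0.
Numerically: x* = 0, y* = 62.5.

x* = 0, y* = 62.5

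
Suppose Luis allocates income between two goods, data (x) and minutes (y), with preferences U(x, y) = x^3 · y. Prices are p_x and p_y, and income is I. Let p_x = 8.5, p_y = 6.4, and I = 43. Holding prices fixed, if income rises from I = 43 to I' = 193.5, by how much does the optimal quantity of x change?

Tangency: MRS = 3·y/x = p_x/p_y.
So 3·p_y·y = p_x·x; combined with the budget, a share 0.75 of income goes to x.
Demand: x*(p_x,p_y,I) = 0.75·I/p_x and y* = 0.25·I/p_y.
At p_x=8.5, p_y=6.4, I=43: x* = 0.75·43/8.5 = 3.7941.
At I' = 193.5: x* = 17.0735. Change: 17.0735 − 3.7941 = 13.2794.

Δx* = 13.2794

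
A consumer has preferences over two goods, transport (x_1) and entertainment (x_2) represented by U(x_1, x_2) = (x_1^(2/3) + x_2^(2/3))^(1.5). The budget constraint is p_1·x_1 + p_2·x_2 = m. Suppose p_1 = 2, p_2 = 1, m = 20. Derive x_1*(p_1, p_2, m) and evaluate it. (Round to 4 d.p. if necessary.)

x_1* = 2

MU_x_1 ∝ x_1^(-1/3), MU_x_2 ∝ x_2^(-1/3), so MRS = (x_2/x_1)^(1/3) = p_1/p_2.
Hence x_2/x_1 = (p_1/p_2)^(1/(1/3)), i.e. raised to the 3 power.
With the ratio pinned down, the budget gives x_1* = m/(p_1 + p_2·(x_2/x_1)) and x_2* = (x_2/x_1)·x_1*.
Numerically x_2/x_1 = 8, so x_1* = 20/(2 + 1·8) = 2.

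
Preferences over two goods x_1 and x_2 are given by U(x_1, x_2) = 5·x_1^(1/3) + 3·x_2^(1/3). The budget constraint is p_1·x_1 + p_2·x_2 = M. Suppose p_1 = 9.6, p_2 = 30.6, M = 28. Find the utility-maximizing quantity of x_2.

Numerically x_2/x_1 = 0.081668, so x_1* = 28/(9.6 + 30.6·0.081668) = 2.3142 and x_2* = 0.081668·2.3142 = 0.189.

x_2* = 0.189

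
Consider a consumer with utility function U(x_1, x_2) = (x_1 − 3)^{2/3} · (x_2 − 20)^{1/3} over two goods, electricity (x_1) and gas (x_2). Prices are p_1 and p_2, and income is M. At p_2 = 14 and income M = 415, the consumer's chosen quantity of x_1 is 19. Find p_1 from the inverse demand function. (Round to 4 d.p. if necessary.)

p_1 = 5

This is Cobb-Douglas in (x_1−3, x_2−20): tangency gives 2/3·p_2·(x_2−20) = 1/3·p_1·(x_1−3).
After buying the subsistence bundle (3, 20), a share 2/3 of the remaining income goes to x_1: x_1* = 3 + 2/3·(M − 3p_1 − 20p_2)/p_1.
Set x_1* = 19 in the demand function and solve for p_1: p_1 = 5.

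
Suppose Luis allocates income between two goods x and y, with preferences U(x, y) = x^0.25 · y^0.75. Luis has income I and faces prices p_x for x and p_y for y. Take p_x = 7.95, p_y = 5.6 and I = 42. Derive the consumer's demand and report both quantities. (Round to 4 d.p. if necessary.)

x* = 1.3208, y* = 5.625

At p_x=7.95, p_y=5.6, I=42: x* = 0.25·42/7.95 = 1.3208, y* = 5.625.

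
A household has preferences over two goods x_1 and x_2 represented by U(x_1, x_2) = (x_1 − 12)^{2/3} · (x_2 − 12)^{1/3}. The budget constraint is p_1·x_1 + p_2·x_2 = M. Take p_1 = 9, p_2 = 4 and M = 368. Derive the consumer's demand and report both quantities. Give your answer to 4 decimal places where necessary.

Discretionary income = 368 − 12·9 − 12·4 = 212; x_1* = 12 + 2/3·212/9 = 27.7037; x_2* = 12 + 1/3·212/4 = 29.6667.

x_1* = 27.7037, x_2* = 29.6667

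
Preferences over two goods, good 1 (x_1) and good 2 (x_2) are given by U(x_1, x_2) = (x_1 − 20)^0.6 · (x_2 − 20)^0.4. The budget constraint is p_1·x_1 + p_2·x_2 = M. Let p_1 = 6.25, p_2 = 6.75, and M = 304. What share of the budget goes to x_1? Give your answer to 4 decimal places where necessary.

share on x_1 = 0.498

MRS = (3/2)·(x_2−20)/(x_1−20). Tangency with p_1/p_2 gives x_2−20 = (2/3)·(p_1/p_2)·(x_1−20).
Substituting into the budget: x_1* = 20 + 0.6·(M − 20·p_1 − 20·p_2)/p_1, and x_2* = 20 + 0.4·(…)/p_2.
Discretionary income = 304 − 20·6.25 − 20·6.75 = 44; x_1* = 20 + 0.6·44/6.25 = 24.224; x_2* = 20 + 0.4·44/6.75 = 22.6074.
Expenditure on x_1: 6.25·24.224 = 151.4; share = 0.498.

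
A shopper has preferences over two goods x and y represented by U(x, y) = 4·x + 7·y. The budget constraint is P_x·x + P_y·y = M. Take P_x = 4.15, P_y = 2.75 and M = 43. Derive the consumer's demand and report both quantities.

Perfect substitutes: compare marginal utility per dollar. 4/P_x vs 7/P_y → 0.9639 vs 2.5455.
y gives more utility per dollar, so spend all income on y: y* = M/P_y, x* = 0.
Numerically: x* = 0, y* = 15.6364.

x* = 0, y* = 15.6364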